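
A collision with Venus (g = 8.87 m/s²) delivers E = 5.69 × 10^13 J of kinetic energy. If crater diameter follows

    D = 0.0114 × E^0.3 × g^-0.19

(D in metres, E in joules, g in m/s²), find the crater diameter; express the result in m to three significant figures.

E^0.3 = (5.69 × 10^13)^0.3 = 1.338 × 10^4
g^-0.19 = 8.87^-0.19 = 0.6605
D = 0.0114 × 1.338 × 10^4 × 0.6605 = 100.7 m

D ≈ 101 m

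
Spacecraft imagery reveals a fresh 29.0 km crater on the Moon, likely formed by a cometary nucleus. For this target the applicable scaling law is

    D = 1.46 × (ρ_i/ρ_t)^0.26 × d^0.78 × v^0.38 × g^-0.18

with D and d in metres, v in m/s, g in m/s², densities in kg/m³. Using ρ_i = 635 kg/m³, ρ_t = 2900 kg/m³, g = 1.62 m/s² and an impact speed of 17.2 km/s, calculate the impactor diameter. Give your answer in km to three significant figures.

d ≈ 5.19 km

Rearranging for d: d = [D / (1.46 · (635/2900)^0.26 · 17200^0.38 · 1.62^-0.18)]^(1/0.78).
D = 29000 m.
(635/2900)^0.26 = 0.6737
17200^0.38 = 40.69
1.62^-0.18 = 0.9168
Denominator = 1.46 × 0.6737 × 40.69 × 0.9168 = 36.69
D / 36.69 = 29000 / 36.69 = 790.4
d = 790.4^(1/0.78) = 790.4^1.2821 = 5192 m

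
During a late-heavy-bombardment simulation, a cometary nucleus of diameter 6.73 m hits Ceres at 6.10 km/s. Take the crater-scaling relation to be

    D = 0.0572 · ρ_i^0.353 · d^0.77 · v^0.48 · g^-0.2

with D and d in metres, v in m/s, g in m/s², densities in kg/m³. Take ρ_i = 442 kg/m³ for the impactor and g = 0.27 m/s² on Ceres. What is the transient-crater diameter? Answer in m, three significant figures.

In SI units: v = 6100 m/s.
ρ_i^0.353 = 442^0.353 = 8.587
d^0.77 = 6.73^0.77 = 4.341
v^0.48 = 6100^0.48 = 65.61
g^-0.2 = 0.27^-0.2 = 1.299
D = 0.0572 × 8.587 × 4.341 × 65.61 × 1.299 = 181.7 m

D ≈ 182 m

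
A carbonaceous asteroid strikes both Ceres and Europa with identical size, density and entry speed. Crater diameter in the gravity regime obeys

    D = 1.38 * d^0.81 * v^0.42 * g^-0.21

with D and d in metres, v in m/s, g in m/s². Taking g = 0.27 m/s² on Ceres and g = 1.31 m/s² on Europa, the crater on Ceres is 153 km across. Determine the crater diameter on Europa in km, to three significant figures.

D ≈ 110 km

All impactor-dependent factors cancel in the ratio, leaving D_Europa/D_Ceres = (g_Europa/g_Ceres)^-0.21.
(1.31/0.27)^-0.21 = 4.852^-0.21 = 0.7177
D_Europa = 0.7177 × 153 km = 110 km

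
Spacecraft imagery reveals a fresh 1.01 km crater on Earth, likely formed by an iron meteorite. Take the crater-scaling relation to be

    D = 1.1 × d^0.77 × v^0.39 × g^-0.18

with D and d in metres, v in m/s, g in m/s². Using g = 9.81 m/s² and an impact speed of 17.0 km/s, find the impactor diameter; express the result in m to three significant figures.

d ≈ 86.5 m

Rearranging for d: d = [D / (1.1 · 17000^0.39 · 9.81^-0.18)]^(1/0.77).
D = 1010 m.
17000^0.39 = 44.66
9.81^-0.18 = 0.6630
Denominator = 1.1 × 44.66 × 0.6630 = 32.57
D / 32.57 = 1010 / 32.57 = 31.01
d = 31.01^(1/0.77) = 31.01^1.2987 = 86.50 m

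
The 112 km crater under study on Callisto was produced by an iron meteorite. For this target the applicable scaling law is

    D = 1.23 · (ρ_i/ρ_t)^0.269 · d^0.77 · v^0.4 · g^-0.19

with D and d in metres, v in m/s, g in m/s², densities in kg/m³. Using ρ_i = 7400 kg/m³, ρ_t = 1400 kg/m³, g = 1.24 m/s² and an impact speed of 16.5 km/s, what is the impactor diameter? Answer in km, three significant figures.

d ≈ 10.5 km

Rearranging for d: d = [D / (1.23 · (7400/1400)^0.269 · 16500^0.4 · 1.24^-0.19)]^(1/0.77).
D = 112000 m.
(7400/1400)^0.269 = 1.565
16500^0.4 = 48.64
1.24^-0.19 = 0.9600
Denominator = 1.23 × 1.565 × 48.64 × 0.9600 = 89.88
D / 89.88 = 112000 / 89.88 = 1246
d = 1246^(1/0.77) = 1246^1.2987 = 10475 m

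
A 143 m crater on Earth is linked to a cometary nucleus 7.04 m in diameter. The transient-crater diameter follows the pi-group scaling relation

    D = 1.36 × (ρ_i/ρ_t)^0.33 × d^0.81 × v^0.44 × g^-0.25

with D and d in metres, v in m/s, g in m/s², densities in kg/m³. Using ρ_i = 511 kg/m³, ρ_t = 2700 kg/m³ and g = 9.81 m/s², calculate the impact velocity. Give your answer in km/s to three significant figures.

v ≈ 13.8 km/s

Rearranging for v: v = [D / (1.36 · (511/2700)^0.33 · 7.04^0.81 · 9.81^-0.25)]^(1/0.44).
(511/2700)^0.33 = 0.5773
7.04^0.81 = 4.859
9.81^-0.25 = 0.5650
Denominator = 1.36 × 0.5773 × 4.859 × 0.5650 = 2.155
D / 2.155 = 143 / 2.155 = 66.36
v = 66.36^(1/0.44) = 66.36^2.2727 = 13824 m/s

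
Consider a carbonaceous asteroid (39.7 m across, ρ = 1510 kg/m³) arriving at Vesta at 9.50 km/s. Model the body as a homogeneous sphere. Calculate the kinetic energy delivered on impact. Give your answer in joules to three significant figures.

v = 9500 m/s.
Mass m = (π/6) ρ d³ = (π/6) × 1510 × (39.7)³ = 4.947 × 10^7 kg
E = ½ m v² = 0.5 × 4.947 × 10^7 × (9500)² = 2.232 × 10^15 J

E ≈ 2.23 × 10^15 J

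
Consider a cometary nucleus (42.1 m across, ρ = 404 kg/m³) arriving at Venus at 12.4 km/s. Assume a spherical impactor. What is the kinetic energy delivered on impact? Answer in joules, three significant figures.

E ≈ 1.21 × 10^15 J

v = 12400 m/s.
Mass m = (π/6) ρ d³ = (π/6) × 404 × (42.1)³ = 1.578 × 10^7 kg
E = ½ m v² = 0.5 × 1.578 × 10^7 × (12400)² = 1.213 × 10^15 J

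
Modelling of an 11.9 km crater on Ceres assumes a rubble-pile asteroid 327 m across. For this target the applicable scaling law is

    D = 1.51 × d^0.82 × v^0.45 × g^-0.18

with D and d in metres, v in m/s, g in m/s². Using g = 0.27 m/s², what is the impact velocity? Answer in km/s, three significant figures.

Rearranging for v: v = [D / (1.51 · 327^0.82 · 0.27^-0.18)]^(1/0.45).
D = 11900 m.
327^0.82 = 115.3
0.27^-0.18 = 1.266
Denominator = 1.51 × 115.3 × 1.266 = 220.4
D / 220.4 = 11900 / 220.4 = 53.99
v = 53.99^(1/0.45) = 53.99^2.2222 = 7072 m/s

v ≈ 7.07 km/s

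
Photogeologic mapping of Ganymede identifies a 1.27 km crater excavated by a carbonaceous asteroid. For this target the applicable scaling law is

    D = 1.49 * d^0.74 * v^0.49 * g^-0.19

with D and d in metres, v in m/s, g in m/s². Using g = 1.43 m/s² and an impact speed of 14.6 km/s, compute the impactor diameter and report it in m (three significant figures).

Rearranging for d: d = [D / (1.49 · 14600^0.49 · 1.43^-0.19)]^(1/0.74).
D = 1270 m.
14600^0.49 = 109.8
1.43^-0.19 = 0.9343
Denominator = 1.49 × 109.8 × 0.9343 = 152.9
D / 152.9 = 1270 / 152.9 = 8.306
d = 8.306^(1/0.74) = 8.306^1.3514 = 17.48 m

d ≈ 17.5 m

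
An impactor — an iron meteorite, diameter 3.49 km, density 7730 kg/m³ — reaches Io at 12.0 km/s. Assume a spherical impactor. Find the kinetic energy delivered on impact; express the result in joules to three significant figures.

E ≈ 1.24 × 10^22 J

d = 3490 m; v = 12000 m/s.
Mass m = (π/6) ρ d³ = (π/6) × 7730 × (3490)³ = 1.720 × 10^14 kg
E = ½ m v² = 0.5 × 1.720 × 10^14 × (12000)² = 1.238 × 10^22 J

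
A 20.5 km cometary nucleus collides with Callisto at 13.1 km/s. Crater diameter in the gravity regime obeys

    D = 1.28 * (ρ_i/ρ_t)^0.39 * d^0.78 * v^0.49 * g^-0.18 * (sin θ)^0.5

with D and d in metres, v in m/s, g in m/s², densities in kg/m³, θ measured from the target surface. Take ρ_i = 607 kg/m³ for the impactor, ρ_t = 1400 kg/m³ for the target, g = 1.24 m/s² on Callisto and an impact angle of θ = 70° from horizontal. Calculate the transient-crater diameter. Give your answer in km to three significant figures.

In SI units: d = 20500 m, v = 13100 m/s.
(ρ_i/ρ_t)^0.39 = (607/1400)^0.39 = 0.7219
d^0.78 = 20500^0.78 = 2308
v^0.49 = 13100^0.49 = 104.1
g^-0.18 = 1.24^-0.18 = 0.9620
(sin 70°)^0.5 = 0.9397^0.5 = 0.9694
D = 1.28 × 0.7219 × 2308 × 104.1 × 0.9620 × 0.9694 = 2.070 × 10^5 m
   = 207.0 km

D ≈ 207 km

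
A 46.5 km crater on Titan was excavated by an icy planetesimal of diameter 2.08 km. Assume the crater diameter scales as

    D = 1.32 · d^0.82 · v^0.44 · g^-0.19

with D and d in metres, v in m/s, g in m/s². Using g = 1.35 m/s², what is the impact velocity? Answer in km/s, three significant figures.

v ≈ 16.1 km/s

Rearranging for v: v = [D / (1.32 · 2080^0.82 · 1.35^-0.19)]^(1/0.44).
D = 46500 m.
2080^0.82 = 525.8
1.35^-0.19 = 0.9446
Denominator = 1.32 × 525.8 × 0.9446 = 655.6
D / 655.6 = 46500 / 655.6 = 70.93
v = 70.93^(1/0.44) = 70.93^2.2727 = 16084 m/s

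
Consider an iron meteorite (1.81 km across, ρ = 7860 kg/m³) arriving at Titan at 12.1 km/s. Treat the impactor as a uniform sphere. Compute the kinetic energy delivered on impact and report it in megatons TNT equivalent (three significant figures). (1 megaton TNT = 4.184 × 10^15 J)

d = 1810 m; v = 12100 m/s.
Mass m = (π/6) ρ d³ = (π/6) × 7860 × (1810)³ = 2.440 × 10^13 kg
E = ½ m v² = 0.5 × 2.440 × 10^13 × (12100)² = 1.786 × 10^21 J
   = 1.786 × 10^21 / 4.184×10^15 = 4.269 × 10^5 Mt

E ≈ 4.27 × 10^5 Mt TNT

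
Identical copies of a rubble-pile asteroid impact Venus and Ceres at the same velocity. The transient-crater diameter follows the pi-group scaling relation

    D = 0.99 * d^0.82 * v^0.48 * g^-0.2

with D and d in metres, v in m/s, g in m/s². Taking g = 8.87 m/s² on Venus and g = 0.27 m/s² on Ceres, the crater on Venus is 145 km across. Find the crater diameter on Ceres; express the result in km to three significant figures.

All impactor-dependent factors cancel in the ratio, leaving D_Ceres/D_Venus = (g_Ceres/g_Venus)^-0.2.
(0.27/8.87)^-0.2 = 0.03044^-0.2 = 2.011
D_Ceres = 2.011 × 145 km = 292 km

D ≈ 292 km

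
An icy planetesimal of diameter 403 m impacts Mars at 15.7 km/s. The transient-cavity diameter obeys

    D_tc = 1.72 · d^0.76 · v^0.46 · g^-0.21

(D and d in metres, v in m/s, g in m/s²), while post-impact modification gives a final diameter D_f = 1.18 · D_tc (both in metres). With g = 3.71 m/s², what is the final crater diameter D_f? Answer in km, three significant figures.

v = 15700 m/s.
d^0.76 = 403^0.76 = 95.51
v^0.46 = 15700^0.46 = 85.14
g^-0.21 = 3.71^-0.21 = 0.7593
D_tc = 1.72 × 95.51 × 85.14 × 0.7593 = 10620 m
D_f = 1.18 × 10620 = 12532 m
     = 12.53 km

D_f ≈ 12.5 km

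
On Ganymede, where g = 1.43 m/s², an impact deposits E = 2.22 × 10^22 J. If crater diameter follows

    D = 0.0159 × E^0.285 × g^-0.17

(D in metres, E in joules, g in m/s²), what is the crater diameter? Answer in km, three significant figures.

D ≈ 35.0 km

E^0.285 = (2.22 × 10^22)^0.285 = 2.337 × 10^6
g^-0.17 = 1.43^-0.17 = 0.9410
D = 0.0159 × 2.337 × 10^6 × 0.9410 = 34966 m
   = 34.97 km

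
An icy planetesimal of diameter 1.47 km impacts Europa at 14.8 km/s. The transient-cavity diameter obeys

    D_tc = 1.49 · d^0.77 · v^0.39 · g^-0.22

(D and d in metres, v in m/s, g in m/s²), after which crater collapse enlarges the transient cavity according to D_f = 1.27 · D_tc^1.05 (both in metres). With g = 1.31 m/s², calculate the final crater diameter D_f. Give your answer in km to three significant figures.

D_f ≈ 33.7 km

In SI: d = 1470 m, v = 14800 m/s.
d^0.77 = 1470^0.77 = 274.7
v^0.39 = 14800^0.39 = 42.31
g^-0.22 = 1.31^-0.22 = 0.9423
D_tc = 1.49 × 274.7 × 42.31 × 0.9423 = 16320 m
D_f = 1.27 × (16320)^1.05 = 33664 m
     = 33.66 km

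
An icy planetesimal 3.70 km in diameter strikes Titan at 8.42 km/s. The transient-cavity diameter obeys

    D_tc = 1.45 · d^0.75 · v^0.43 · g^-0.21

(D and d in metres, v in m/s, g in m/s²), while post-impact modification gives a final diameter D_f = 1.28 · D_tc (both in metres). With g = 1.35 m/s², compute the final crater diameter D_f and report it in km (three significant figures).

D_f ≈ 40.3 km

In SI: d = 3700 m, v = 8420 m/s.
d^0.75 = 3700^0.75 = 474.4
v^0.43 = 8420^0.43 = 48.74
g^-0.21 = 1.35^-0.21 = 0.9389
D_tc = 1.45 × 474.4 × 48.74 × 0.9389 = 31480 m
D_f = 1.28 × 31480 = 40294 m
     = 40.29 km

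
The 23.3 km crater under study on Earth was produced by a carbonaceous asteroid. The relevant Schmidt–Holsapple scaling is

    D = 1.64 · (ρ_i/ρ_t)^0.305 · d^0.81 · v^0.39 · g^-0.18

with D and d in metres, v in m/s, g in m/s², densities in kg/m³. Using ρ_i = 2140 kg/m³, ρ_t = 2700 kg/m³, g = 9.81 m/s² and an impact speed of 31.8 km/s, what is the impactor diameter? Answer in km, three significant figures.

Rearranging for d: d = [D / (1.64 · (2140/2700)^0.305 · 31800^0.39 · 9.81^-0.18)]^(1/0.81).
D = 23300 m.
(2140/2700)^0.305 = 0.9316
31800^0.39 = 57.01
9.81^-0.18 = 0.6630
Denominator = 1.64 × 0.9316 × 57.01 × 0.6630 = 57.75
D / 57.75 = 23300 / 57.75 = 403.5
d = 403.5^(1/0.81) = 403.5^1.2346 = 1649 m

d ≈ 1.65 km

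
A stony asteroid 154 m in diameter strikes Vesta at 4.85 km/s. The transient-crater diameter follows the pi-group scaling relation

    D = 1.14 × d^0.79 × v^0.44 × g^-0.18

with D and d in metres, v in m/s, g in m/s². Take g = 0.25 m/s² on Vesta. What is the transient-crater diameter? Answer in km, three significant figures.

In SI units: v = 4850 m/s.
d^0.79 = 154^0.79 = 53.47
v^0.44 = 4850^0.44 = 41.85
g^-0.18 = 0.25^-0.18 = 1.283
D = 1.14 × 53.47 × 41.85 × 1.283 = 3273 m
   = 3.273 km

D ≈ 3.27 km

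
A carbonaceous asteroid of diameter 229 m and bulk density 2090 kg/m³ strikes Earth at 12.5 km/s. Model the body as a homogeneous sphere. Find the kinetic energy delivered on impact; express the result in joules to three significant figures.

E ≈ 1.03 × 10^18 J

v = 12500 m/s.
Mass m = (π/6) ρ d³ = (π/6) × 2090 × (229)³ = 1.314 × 10^10 kg
E = ½ m v² = 0.5 × 1.314 × 10^10 × (12500)² = 1.027 × 10^18 J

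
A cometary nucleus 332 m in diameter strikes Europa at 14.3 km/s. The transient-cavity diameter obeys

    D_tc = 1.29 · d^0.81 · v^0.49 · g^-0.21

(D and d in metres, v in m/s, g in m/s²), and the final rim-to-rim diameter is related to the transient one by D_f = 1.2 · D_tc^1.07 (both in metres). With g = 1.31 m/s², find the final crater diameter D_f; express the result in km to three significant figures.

v = 14300 m/s.
d^0.81 = 332^0.81 = 110.2
v^0.49 = 14300^0.49 = 108.7
g^-0.21 = 1.31^-0.21 = 0.9449
D_tc = 1.29 × 110.2 × 108.7 × 0.9449 = 14600 m
D_f = 1.2 × (14600)^1.07 = 34280 m
     = 34.28 km

D_f ≈ 34.3 km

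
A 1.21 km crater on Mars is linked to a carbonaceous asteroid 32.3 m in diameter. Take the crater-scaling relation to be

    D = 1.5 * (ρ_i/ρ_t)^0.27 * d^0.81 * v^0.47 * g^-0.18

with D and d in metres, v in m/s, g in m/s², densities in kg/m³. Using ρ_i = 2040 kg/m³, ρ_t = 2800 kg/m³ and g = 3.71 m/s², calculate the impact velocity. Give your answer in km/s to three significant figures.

Rearranging for v: v = [D / (1.5 · (2040/2800)^0.27 · 32.3^0.81 · 3.71^-0.18)]^(1/0.47).
D = 1210 m.
(2040/2800)^0.27 = 0.9181
32.3^0.81 = 16.69
3.71^-0.18 = 0.7898
Denominator = 1.5 × 0.9181 × 16.69 × 0.7898 = 18.15
D / 18.15 = 1210 / 18.15 = 66.67
v = 66.67^(1/0.47) = 66.67^2.1277 = 7599 m/s

v ≈ 7.60 km/s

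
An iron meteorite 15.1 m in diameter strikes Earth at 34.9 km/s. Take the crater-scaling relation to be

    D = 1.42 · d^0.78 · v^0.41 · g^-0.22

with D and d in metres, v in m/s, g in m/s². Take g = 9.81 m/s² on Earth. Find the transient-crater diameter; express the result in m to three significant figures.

D ≈ 520 m

In SI units: v = 34900 m/s.
d^0.78 = 15.1^0.78 = 8.310
v^0.41 = 34900^0.41 = 72.87
g^-0.22 = 9.81^-0.22 = 0.6051
D = 1.42 × 8.310 × 72.87 × 0.6051 = 520.3 m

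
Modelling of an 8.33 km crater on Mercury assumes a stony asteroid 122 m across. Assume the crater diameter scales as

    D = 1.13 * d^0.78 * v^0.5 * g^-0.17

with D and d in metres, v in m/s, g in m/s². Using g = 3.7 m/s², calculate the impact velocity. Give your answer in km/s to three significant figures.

v ≈ 47.2 km/s

Rearranging for v: v = [D / (1.13 · 122^0.78 · 3.7^-0.17)]^(1/0.5).
D = 8330 m.
122^0.78 = 42.40
3.7^-0.17 = 0.8006
Denominator = 1.13 × 42.40 × 0.8006 = 38.36
D / 38.36 = 8330 / 38.36 = 217.2
v = 217.2^(1/0.5) = 217.2^2 = 47176 m/s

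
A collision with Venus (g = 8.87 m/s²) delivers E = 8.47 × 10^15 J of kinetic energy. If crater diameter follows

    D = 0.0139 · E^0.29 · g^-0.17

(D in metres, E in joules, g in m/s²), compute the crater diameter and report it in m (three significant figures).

D ≈ 399 m

E^0.29 = (8.47 × 10^15)^0.29 = 4.160 × 10^4
g^-0.17 = 8.87^-0.17 = 0.6900
D = 0.0139 × 4.160 × 10^4 × 0.6900 = 399.0 m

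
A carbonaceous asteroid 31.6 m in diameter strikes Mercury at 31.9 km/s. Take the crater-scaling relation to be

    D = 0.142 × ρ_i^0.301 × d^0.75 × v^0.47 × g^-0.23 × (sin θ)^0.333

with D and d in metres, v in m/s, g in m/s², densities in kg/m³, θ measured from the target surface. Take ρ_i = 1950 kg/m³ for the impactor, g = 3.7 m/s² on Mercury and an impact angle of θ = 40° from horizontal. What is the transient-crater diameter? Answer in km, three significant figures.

D ≈ 1.55 km

In SI units: v = 31900 m/s.
ρ_i^0.301 = 1950^0.301 = 9.779
d^0.75 = 31.6^0.75 = 13.33
v^0.47 = 31900^0.47 = 130.9
g^-0.23 = 3.7^-0.23 = 0.7401
(sin 40°)^0.333 = 0.6428^0.333 = 0.8632
D = 0.142 × 9.779 × 13.33 × 130.9 × 0.7401 × 0.8632 = 1548 m
   = 1.548 km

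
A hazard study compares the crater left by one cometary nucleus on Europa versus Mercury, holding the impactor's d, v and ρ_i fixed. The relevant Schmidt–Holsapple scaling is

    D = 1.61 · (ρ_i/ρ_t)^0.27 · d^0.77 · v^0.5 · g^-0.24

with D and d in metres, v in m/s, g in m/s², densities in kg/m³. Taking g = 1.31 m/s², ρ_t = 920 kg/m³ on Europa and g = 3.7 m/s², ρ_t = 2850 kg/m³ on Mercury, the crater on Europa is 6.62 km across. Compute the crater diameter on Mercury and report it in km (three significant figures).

The impactor-only factors (d, v, ρ_i) cancel in the ratio, leaving D_Mercury/D_Europa = (g_Mercury/g_Europa)^-0.24 · (ρ_t,Europa/ρ_t,Mercury)^0.27.
(3.7/1.31)^-0.24 = 2.824^-0.24 = 0.7795
(920/2850)^0.27 = 0.3228^0.27 = 0.7369
Ratio = 0.7795 × 0.7369 = 0.5744
D_Mercury = 0.5744 × 6.62 km = 3.80 km

D ≈ 3.80 km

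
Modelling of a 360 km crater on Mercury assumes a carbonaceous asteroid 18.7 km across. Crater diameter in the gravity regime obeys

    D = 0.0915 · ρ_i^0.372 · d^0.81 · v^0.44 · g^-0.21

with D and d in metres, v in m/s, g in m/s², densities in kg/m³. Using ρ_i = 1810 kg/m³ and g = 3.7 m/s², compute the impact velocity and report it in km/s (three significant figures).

v ≈ 43.8 km/s

Rearranging for v: v = [D / (0.0915 · 1810^0.372 · 18700^0.81 · 3.7^-0.21)]^(1/0.44).
D = 360000 m.
1810^0.372 = 16.29
18700^0.81 = 2885
3.7^-0.21 = 0.7598
Denominator = 0.0915 × 16.29 × 2885 × 0.7598 = 3267
D / 3267 = 360000 / 3267 = 110.2
v = 110.2^(1/0.44) = 110.2^2.2727 = 43779 m/s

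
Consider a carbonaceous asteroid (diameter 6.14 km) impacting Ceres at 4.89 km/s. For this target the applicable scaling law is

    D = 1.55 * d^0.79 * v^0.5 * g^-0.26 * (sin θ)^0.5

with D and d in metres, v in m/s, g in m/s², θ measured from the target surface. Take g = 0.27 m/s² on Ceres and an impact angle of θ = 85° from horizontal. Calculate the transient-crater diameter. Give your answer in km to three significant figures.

D ≈ 150 km

In SI units: d = 6140 m, v = 4890 m/s.
d^0.79 = 6140^0.79 = 983.2
v^0.5 = 4890^0.5 = 69.93
g^-0.26 = 0.27^-0.26 = 1.406
(sin 85°)^0.5 = 0.9962^0.5 = 0.9981
D = 1.55 × 983.2 × 69.93 × 1.406 × 0.9981 = 1.496 × 10^5 m
   = 149.6 km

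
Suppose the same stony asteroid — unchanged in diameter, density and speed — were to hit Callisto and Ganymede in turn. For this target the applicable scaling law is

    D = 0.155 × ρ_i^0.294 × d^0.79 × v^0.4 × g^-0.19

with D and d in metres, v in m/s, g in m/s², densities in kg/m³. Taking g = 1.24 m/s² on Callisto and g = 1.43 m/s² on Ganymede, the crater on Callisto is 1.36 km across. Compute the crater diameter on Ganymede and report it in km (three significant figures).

All impactor-dependent factors cancel in the ratio, leaving D_Ganymede/D_Callisto = (g_Ganymede/g_Callisto)^-0.19.
(1.43/1.24)^-0.19 = 1.153^-0.19 = 0.9733
D_Ganymede = 0.9733 × 1.36 km = 1.32 km

D ≈ 1.32 km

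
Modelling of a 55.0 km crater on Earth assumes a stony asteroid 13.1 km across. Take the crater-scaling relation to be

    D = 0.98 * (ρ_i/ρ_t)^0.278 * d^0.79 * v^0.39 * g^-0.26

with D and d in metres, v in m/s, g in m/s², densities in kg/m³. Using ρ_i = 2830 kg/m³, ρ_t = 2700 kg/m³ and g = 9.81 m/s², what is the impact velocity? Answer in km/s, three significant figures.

v ≈ 30.5 km/s

Rearranging for v: v = [D / (0.98 · (2830/2700)^0.278 · 13100^0.79 · 9.81^-0.26)]^(1/0.39).
D = 55000 m.
(2830/2700)^0.278 = 1.013
13100^0.79 = 1789
9.81^-0.26 = 0.5523
Denominator = 0.98 × 1.013 × 1789 × 0.5523 = 980.9
D / 980.9 = 55000 / 980.9 = 56.07
v = 56.07^(1/0.39) = 56.07^2.5641 = 30473 m/s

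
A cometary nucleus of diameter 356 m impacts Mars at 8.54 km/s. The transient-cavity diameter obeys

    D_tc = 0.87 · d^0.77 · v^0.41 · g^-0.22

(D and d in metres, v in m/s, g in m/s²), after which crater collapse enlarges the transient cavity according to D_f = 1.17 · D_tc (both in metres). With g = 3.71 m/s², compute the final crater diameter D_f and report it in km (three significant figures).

v = 8540 m/s.
d^0.77 = 356^0.77 = 92.18
v^0.41 = 8540^0.41 = 40.92
g^-0.22 = 3.71^-0.22 = 0.7494
D_tc = 0.87 × 92.18 × 40.92 × 0.7494 = 2459 m
D_f = 1.17 × 2459 = 2877 m
     = 2.877 km

D_f ≈ 2.88 km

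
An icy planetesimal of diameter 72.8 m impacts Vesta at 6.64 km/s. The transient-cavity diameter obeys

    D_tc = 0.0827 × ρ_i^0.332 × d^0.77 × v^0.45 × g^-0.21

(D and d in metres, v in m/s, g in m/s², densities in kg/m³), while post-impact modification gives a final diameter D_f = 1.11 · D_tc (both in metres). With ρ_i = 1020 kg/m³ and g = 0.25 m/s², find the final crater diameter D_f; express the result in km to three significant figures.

D_f ≈ 1.75 km

v = 6640 m/s.
ρ_i^0.332 = 1020^0.332 = 9.974
d^0.77 = 72.8^0.77 = 27.15
v^0.45 = 6640^0.45 = 52.48
g^-0.21 = 0.25^-0.21 = 1.338
D_tc = 0.0827 × 9.974 × 27.15 × 52.48 × 1.338 = 1573 m
D_f = 1.11 × 1573 = 1746 m
     = 1.746 km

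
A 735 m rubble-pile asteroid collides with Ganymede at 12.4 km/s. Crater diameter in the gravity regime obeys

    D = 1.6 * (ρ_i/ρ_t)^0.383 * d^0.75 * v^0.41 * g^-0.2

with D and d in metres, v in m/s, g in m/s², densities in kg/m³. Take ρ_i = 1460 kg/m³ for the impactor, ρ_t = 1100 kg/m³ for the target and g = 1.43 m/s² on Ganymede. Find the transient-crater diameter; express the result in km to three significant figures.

In SI units: v = 12400 m/s.
(ρ_i/ρ_t)^0.383 = (1460/1100)^0.383 = 1.115
d^0.75 = 735^0.75 = 141.2
v^0.41 = 12400^0.41 = 47.68
g^-0.2 = 1.43^-0.2 = 0.9310
D = 1.6 × 1.115 × 141.2 × 47.68 × 0.9310 = 11182 m
   = 11.18 km

D ≈ 11.2 km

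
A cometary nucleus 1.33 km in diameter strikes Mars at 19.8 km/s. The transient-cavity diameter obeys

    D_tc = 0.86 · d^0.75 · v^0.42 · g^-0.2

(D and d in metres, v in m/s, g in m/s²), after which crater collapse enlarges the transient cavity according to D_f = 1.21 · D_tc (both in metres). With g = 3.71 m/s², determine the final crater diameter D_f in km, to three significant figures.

D_f ≈ 11.2 km

In SI: d = 1330 m, v = 19800 m/s.
d^0.75 = 1330^0.75 = 220.2
v^0.42 = 19800^0.42 = 63.77
g^-0.2 = 3.71^-0.2 = 0.7694
D_tc = 0.86 × 220.2 × 63.77 × 0.7694 = 9291 m
D_f = 1.21 × 9291 = 11242 m
     = 11.24 km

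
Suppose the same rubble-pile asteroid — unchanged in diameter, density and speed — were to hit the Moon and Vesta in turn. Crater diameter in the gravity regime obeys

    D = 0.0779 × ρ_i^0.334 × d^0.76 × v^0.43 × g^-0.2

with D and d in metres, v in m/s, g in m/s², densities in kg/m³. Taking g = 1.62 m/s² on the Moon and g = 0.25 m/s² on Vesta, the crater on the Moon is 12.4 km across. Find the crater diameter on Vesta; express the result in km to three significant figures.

All impactor-dependent factors cancel in the ratio, leaving D_Vesta/D_Moon = (g_Vesta/g_Moon)^-0.2.
(0.25/1.62)^-0.2 = 0.1543^-0.2 = 1.453
D_Vesta = 1.453 × 12.4 km = 18.0 km

D ≈ 18.0 km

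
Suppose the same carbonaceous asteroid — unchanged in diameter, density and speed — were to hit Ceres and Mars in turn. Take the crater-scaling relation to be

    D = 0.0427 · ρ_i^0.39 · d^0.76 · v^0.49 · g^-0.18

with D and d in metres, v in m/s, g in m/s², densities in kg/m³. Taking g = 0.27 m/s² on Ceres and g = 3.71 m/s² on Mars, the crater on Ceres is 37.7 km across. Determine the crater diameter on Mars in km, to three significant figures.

All impactor-dependent factors cancel in the ratio, leaving D_Mars/D_Ceres = (g_Mars/g_Ceres)^-0.18.
(3.71/0.27)^-0.18 = 13.74^-0.18 = 0.6240
D_Mars = 0.6240 × 37.7 km = 23.5 km

D ≈ 23.5 km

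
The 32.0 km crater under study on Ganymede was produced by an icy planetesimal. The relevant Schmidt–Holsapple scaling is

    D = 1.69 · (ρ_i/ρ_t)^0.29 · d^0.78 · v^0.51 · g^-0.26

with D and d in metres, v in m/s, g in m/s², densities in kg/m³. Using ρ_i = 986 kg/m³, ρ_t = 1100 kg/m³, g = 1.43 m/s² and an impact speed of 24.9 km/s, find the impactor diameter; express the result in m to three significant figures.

d ≈ 477 m

Rearranging for d: d = [D / (1.69 · (986/1100)^0.29 · 24900^0.51 · 1.43^-0.26)]^(1/0.78).
D = 32000 m.
(986/1100)^0.29 = 0.9688
24900^0.51 = 174.6
1.43^-0.26 = 0.9112
Denominator = 1.69 × 0.9688 × 174.6 × 0.9112 = 260.5
D / 260.5 = 32000 / 260.5 = 122.8
d = 122.8^(1/0.78) = 122.8^1.2821 = 477.0 m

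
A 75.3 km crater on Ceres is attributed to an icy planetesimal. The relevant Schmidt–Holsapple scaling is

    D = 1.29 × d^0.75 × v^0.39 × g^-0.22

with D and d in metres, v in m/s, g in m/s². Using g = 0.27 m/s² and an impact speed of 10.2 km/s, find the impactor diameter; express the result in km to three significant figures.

d ≈ 12.7 km

Rearranging for d: d = [D / (1.29 · 10200^0.39 · 0.27^-0.22)]^(1/0.75).
D = 75300 m.
10200^0.39 = 36.59
0.27^-0.22 = 1.334
Denominator = 1.29 × 36.59 × 1.334 = 62.97
D / 62.97 = 75300 / 62.97 = 1196
d = 1196^(1/0.75) = 1196^1.3333 = 12692 m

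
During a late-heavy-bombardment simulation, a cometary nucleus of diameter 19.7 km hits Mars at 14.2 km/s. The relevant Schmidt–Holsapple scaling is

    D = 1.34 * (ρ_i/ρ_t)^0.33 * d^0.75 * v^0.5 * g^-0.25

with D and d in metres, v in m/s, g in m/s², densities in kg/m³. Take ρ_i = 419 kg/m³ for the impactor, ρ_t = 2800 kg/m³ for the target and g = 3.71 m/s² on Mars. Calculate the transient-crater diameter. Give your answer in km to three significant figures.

D ≈ 102 km

In SI units: d = 19700 m, v = 14200 m/s.
(ρ_i/ρ_t)^0.33 = (419/2800)^0.33 = 0.5343
d^0.75 = 19700^0.75 = 1663
v^0.5 = 14200^0.5 = 119.2
g^-0.25 = 3.71^-0.25 = 0.7205
D = 1.34 × 0.5343 × 1663 × 119.2 × 0.7205 = 1.023 × 10^5 m
   = 102.3 km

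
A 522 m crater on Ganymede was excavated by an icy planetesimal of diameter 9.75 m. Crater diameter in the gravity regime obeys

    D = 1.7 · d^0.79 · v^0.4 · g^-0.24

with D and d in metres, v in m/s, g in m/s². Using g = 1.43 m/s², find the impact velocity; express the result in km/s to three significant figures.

Rearranging for v: v = [D / (1.7 · 9.75^0.79 · 1.43^-0.24)]^(1/0.4).
9.75^0.79 = 6.044
1.43^-0.24 = 0.9177
Denominator = 1.7 × 6.044 × 0.9177 = 9.429
D / 9.429 = 522 / 9.429 = 55.36
v = 55.36^(1/0.4) = 55.36^2.5 = 22803 m/s

v ≈ 22.8 km/s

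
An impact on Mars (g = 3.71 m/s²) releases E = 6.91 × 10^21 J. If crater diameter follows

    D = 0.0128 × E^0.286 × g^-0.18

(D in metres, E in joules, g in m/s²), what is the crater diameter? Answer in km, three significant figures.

D ≈ 17.8 km

E^0.286 = (6.91 × 10^21)^0.286 = 1.762 × 10^6
g^-0.18 = 3.71^-0.18 = 0.7898
D = 0.0128 × 1.762 × 10^6 × 0.7898 = 17813 m
   = 17.81 km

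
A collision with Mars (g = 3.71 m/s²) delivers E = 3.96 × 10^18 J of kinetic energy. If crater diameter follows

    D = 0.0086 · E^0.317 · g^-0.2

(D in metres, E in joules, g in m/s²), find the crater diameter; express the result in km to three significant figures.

D ≈ 5.20 km

E^0.317 = (3.96 × 10^18)^0.317 = 7.861 × 10^5
g^-0.2 = 3.71^-0.2 = 0.7694
D = 0.0086 × 7.861 × 10^5 × 0.7694 = 5201 m
   = 5.201 km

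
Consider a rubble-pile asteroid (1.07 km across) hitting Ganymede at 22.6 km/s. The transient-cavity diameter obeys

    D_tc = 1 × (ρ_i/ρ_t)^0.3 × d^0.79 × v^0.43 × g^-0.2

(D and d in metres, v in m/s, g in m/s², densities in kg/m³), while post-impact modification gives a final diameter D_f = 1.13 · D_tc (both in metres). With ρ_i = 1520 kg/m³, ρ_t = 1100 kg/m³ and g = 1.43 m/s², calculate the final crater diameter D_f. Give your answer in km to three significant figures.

In SI: d = 1070 m, v = 22600 m/s.
(ρ_i/ρ_t)^0.3 = (1520/1100)^0.3 = 1.102
d^0.79 = 1070^0.79 = 247.3
v^0.43 = 22600^0.43 = 74.52
g^-0.2 = 1.43^-0.2 = 0.9310
D_tc = 1 × 1.102 × 247.3 × 74.52 × 0.9310 = 18910 m
D_f = 1.13 × 18910 = 21368 m
     = 21.37 km

D_f ≈ 21.4 km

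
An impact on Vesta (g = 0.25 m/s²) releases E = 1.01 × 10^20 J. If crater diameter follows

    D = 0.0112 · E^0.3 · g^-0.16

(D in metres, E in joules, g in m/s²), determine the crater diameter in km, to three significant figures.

E^0.3 = (1.01 × 10^20)^0.3 = 1.003 × 10^6
g^-0.16 = 0.25^-0.16 = 1.248
D = 0.0112 × 1.003 × 10^6 × 1.248 = 14020 m
   = 14.02 km

D ≈ 14.0 km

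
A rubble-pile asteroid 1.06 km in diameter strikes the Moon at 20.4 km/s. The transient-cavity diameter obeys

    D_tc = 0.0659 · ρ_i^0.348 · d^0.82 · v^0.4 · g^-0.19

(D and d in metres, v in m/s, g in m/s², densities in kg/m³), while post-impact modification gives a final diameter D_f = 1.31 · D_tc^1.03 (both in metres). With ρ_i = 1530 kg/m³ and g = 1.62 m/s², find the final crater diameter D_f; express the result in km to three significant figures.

D_f ≈ 21.5 km

In SI: d = 1060 m, v = 20400 m/s.
ρ_i^0.348 = 1530^0.348 = 12.83
d^0.82 = 1060^0.82 = 302.5
v^0.4 = 20400^0.4 = 52.95
g^-0.19 = 1.62^-0.19 = 0.9124
D_tc = 0.0659 × 12.83 × 302.5 × 52.95 × 0.9124 = 12360 m
D_f = 1.31 × (12360)^1.03 = 21481 m
     = 21.48 km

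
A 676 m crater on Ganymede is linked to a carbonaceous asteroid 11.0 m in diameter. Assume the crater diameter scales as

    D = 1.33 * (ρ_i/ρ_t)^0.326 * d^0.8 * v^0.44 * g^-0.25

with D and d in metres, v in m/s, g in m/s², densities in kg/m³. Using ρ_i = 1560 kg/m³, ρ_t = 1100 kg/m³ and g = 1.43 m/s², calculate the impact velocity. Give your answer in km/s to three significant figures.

Rearranging for v: v = [D / (1.33 · (1560/1100)^0.326 · 11^0.8 · 1.43^-0.25)]^(1/0.44).
(1560/1100)^0.326 = 1.121
11^0.8 = 6.809
1.43^-0.25 = 0.9145
Denominator = 1.33 × 1.121 × 6.809 × 0.9145 = 9.284
D / 9.284 = 676 / 9.284 = 72.81
v = 72.81^(1/0.44) = 72.81^2.2727 = 17069 m/s

v ≈ 17.1 km/s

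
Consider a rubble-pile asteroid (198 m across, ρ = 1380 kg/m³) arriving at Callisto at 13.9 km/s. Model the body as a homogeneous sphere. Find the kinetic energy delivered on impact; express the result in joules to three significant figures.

E ≈ 5.42 × 10^17 J

v = 13900 m/s.
Mass m = (π/6) ρ d³ = (π/6) × 1380 × (198)³ = 5.609 × 10^9 kg
E = ½ m v² = 0.5 × 5.609 × 10^9 × (13900)² = 5.419 × 10^17 J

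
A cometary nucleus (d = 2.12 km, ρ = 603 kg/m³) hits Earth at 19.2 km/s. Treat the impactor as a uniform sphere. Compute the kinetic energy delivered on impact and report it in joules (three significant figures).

E ≈ 5.54 × 10^20 J

d = 2120 m; v = 19200 m/s.
Mass m = (π/6) ρ d³ = (π/6) × 603 × (2120)³ = 3.008 × 10^12 kg
E = ½ m v² = 0.5 × 3.008 × 10^12 × (19200)² = 5.544 × 10^20 J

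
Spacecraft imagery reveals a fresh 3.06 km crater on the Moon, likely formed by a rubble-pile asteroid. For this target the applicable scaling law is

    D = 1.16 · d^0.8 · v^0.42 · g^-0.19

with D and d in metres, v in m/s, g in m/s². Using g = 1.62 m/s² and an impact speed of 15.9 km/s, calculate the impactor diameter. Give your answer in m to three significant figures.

Rearranging for d: d = [D / (1.16 · 15900^0.42 · 1.62^-0.19)]^(1/0.8).
D = 3060 m.
15900^0.42 = 58.15
1.62^-0.19 = 0.9124
Denominator = 1.16 × 58.15 × 0.9124 = 61.55
D / 61.55 = 3060 / 61.55 = 49.72
d = 49.72^(1/0.8) = 49.72^1.25 = 132.0 m

d ≈ 132 m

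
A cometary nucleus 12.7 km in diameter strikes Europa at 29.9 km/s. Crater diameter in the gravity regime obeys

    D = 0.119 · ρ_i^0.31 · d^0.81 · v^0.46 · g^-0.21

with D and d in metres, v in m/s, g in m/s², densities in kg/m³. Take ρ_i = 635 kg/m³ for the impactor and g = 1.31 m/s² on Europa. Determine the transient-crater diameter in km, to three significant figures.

D ≈ 201 km

In SI units: d = 12700 m, v = 29900 m/s.
ρ_i^0.31 = 635^0.31 = 7.394
d^0.81 = 12700^0.81 = 2109
v^0.46 = 29900^0.46 = 114.5
g^-0.21 = 1.31^-0.21 = 0.9449
D = 0.119 × 7.394 × 2109 × 114.5 × 0.9449 = 2.008 × 10^5 m
   = 200.8 km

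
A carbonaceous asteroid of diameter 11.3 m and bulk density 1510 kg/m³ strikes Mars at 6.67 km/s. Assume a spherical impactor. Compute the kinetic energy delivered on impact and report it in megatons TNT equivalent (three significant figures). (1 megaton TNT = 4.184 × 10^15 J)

E ≈ 6.07 × 10^-3 Mt TNT

v = 6670 m/s.
Mass m = (π/6) ρ d³ = (π/6) × 1510 × (11.3)³ = 1.141 × 10^6 kg
E = ½ m v² = 0.5 × 1.141 × 10^6 × (6670)² = 2.538 × 10^13 J
   = 2.538 × 10^13 / 4.184×10^15 = 6.066 × 10^-3 Mt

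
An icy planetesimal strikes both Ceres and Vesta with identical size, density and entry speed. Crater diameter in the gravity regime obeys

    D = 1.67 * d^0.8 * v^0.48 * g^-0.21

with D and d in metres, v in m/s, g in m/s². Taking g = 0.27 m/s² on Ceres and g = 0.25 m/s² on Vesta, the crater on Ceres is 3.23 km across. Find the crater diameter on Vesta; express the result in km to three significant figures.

D ≈ 3.28 km

All impactor-dependent factors cancel in the ratio, leaving D_Vesta/D_Ceres = (g_Vesta/g_Ceres)^-0.21.
(0.25/0.27)^-0.21 = 0.9259^-0.21 = 1.016
D_Vesta = 1.016 × 3.23 km = 3.28 km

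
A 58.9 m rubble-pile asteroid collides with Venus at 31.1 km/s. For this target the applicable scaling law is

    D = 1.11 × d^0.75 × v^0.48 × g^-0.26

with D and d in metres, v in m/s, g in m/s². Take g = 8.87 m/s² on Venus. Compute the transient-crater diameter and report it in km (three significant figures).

In SI units: v = 31100 m/s.
d^0.75 = 58.9^0.75 = 21.26
v^0.48 = 31100^0.48 = 143.4
g^-0.26 = 8.87^-0.26 = 0.5669
D = 1.11 × 21.26 × 143.4 × 0.5669 = 1918 m
   = 1.918 km

D ≈ 1.92 km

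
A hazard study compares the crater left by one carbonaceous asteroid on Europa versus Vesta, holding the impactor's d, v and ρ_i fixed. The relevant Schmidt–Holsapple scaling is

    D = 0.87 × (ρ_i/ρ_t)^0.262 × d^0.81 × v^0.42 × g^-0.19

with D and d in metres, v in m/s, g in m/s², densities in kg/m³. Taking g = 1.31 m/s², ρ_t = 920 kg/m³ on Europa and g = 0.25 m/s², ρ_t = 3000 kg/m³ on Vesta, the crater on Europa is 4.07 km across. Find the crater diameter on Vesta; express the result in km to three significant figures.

The impactor-only factors (d, v, ρ_i) cancel in the ratio, leaving D_Vesta/D_Europa = (g_Vesta/g_Europa)^-0.19 · (ρ_t,Europa/ρ_t,Vesta)^0.262.
(0.25/1.31)^-0.19 = 0.1908^-0.19 = 1.370
(920/3000)^0.262 = 0.3067^0.262 = 0.7337
Ratio = 1.370 × 0.7337 = 1.005
D_Vesta = 1.005 × 4.07 km = 4.09 km

D ≈ 4.09 km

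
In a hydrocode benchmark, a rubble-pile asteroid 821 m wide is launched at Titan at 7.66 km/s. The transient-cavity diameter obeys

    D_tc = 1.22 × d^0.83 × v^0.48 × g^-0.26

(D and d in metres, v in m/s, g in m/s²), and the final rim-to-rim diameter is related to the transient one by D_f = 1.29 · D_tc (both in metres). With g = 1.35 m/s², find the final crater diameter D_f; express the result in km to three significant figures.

v = 7660 m/s.
d^0.83 = 821^0.83 = 262.4
v^0.48 = 7660^0.48 = 73.19
g^-0.26 = 1.35^-0.26 = 0.9249
D_tc = 1.22 × 262.4 × 73.19 × 0.9249 = 21670 m
D_f = 1.29 × 21670 = 27954 m
     = 27.95 km

D_f ≈ 28.0 km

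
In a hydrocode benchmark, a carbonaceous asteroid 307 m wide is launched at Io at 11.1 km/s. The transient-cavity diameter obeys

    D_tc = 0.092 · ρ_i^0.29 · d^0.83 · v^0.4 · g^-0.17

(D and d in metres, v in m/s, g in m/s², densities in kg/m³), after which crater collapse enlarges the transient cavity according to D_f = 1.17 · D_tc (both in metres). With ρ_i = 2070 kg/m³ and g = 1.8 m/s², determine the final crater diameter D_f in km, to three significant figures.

D_f ≈ 4.29 km

v = 11100 m/s.
ρ_i^0.29 = 2070^0.29 = 9.154
d^0.83 = 307^0.83 = 116.0
v^0.4 = 11100^0.4 = 41.51
g^-0.17 = 1.8^-0.17 = 0.9049
D_tc = 0.092 × 9.154 × 116.0 × 41.51 × 0.9049 = 3670 m
D_f = 1.17 × 3670 = 4294 m
     = 4.294 km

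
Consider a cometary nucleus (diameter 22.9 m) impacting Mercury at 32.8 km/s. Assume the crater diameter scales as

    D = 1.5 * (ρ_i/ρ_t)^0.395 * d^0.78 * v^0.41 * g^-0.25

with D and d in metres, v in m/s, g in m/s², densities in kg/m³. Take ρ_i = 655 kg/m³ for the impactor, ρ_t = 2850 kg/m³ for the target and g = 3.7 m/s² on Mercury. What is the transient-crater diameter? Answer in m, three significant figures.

D ≈ 494 m

In SI units: v = 32800 m/s.
(ρ_i/ρ_t)^0.395 = (655/2850)^0.395 = 0.5594
d^0.78 = 22.9^0.78 = 11.50
v^0.41 = 32800^0.41 = 71.04
g^-0.25 = 3.7^-0.25 = 0.7210
D = 1.5 × 0.5594 × 11.50 × 71.04 × 0.7210 = 494.3 m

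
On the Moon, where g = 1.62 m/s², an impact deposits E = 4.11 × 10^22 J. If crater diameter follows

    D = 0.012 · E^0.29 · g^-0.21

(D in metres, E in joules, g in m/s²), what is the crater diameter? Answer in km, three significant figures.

E^0.29 = (4.11 × 10^22)^0.29 = 3.614 × 10^6
g^-0.21 = 1.62^-0.21 = 0.9037
D = 0.012 × 3.614 × 10^6 × 0.9037 = 39192 m
   = 39.19 km

D ≈ 39.2 km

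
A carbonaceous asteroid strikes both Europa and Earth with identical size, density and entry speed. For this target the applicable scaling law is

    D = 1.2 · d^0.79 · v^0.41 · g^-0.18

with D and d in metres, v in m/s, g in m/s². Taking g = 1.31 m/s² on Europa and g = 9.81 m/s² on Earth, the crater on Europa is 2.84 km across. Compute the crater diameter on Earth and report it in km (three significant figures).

All impactor-dependent factors cancel in the ratio, leaving D_Earth/D_Europa = (g_Earth/g_Europa)^-0.18.
(9.81/1.31)^-0.18 = 7.489^-0.18 = 0.6960
D_Earth = 0.6960 × 2.84 km = 1.98 km

D ≈ 1.98 km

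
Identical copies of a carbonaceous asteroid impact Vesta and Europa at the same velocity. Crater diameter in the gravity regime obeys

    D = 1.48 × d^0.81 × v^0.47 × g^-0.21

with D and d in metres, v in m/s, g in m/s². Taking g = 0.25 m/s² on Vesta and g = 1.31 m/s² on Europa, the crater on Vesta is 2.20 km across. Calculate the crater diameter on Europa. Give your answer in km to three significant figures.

All impactor-dependent factors cancel in the ratio, leaving D_Europa/D_Vesta = (g_Europa/g_Vesta)^-0.21.
(1.31/0.25)^-0.21 = 5.240^-0.21 = 0.7062
D_Europa = 0.7062 × 2.20 km = 1.55 km

D ≈ 1.55 km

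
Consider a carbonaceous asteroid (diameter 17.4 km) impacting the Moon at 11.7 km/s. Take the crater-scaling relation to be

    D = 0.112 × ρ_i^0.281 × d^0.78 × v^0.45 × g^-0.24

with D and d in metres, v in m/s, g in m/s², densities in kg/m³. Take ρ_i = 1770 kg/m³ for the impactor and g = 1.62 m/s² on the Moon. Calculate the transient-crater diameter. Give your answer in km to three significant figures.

D ≈ 112 km

In SI units: d = 17400 m, v = 11700 m/s.
ρ_i^0.281 = 1770^0.281 = 8.179
d^0.78 = 17400^0.78 = 2031
v^0.45 = 11700^0.45 = 67.71
g^-0.24 = 1.62^-0.24 = 0.8907
D = 0.112 × 8.179 × 2031 × 67.71 × 0.8907 = 1.122 × 10^5 m
   = 112.2 km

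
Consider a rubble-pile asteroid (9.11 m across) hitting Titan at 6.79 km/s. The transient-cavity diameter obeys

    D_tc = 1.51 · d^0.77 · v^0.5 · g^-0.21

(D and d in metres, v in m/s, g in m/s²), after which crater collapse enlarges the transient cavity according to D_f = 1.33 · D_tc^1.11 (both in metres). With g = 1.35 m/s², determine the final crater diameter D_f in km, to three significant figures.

D_f ≈ 1.73 km

v = 6790 m/s.
d^0.77 = 9.11^0.77 = 5.481
v^0.5 = 6790^0.5 = 82.40
g^-0.21 = 1.35^-0.21 = 0.9389
D_tc = 1.51 × 5.481 × 82.40 × 0.9389 = 640.3 m
D_f = 1.33 × (640.3)^1.11 = 1734 m
     = 1.734 km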